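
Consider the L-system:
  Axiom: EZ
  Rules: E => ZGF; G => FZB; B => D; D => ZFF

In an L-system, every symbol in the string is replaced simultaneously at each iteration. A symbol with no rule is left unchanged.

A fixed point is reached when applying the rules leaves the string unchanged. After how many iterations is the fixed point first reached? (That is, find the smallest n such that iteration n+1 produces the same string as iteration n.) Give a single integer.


Answer: 4

Derivation:
Step 0: EZ
Step 1: ZGFZ
Step 2: ZFZBFZ
Step 3: ZFZDFZ
Step 4: ZFZZFFFZ
Step 5: ZFZZFFFZ  (unchanged — fixed point at step 4)


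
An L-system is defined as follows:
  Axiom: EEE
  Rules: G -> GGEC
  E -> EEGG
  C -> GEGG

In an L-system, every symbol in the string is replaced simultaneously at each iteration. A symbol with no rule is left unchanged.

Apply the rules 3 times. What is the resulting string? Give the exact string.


Answer: EEGGEEGGGGECGGECEEGGEEGGGGECGGECGGECGGECEEGGGEGGGGECGGECEEGGGEGGEEGGEEGGGGECGGECEEGGEEGGGGECGGECGGECGGECEEGGGEGGGGECGGECEEGGGEGGEEGGEEGGGGECGGECEEGGEEGGGGECGGECGGECGGECEEGGGEGGGGECGGECEEGGGEGG

Derivation:
Step 0: EEE
Step 1: EEGGEEGGEEGG
Step 2: EEGGEEGGGGECGGECEEGGEEGGGGECGGECEEGGEEGGGGECGGEC
Step 3: EEGGEEGGGGECGGECEEGGEEGGGGECGGECGGECGGECEEGGGEGGGGECGGECEEGGGEGGEEGGEEGGGGECGGECEEGGEEGGGGECGGECGGECGGECEEGGGEGGGGECGGECEEGGGEGGEEGGEEGGGGECGGECEEGGEEGGGGECGGECGGECGGECEEGGGEGGGGECGGECEEGGGEGG


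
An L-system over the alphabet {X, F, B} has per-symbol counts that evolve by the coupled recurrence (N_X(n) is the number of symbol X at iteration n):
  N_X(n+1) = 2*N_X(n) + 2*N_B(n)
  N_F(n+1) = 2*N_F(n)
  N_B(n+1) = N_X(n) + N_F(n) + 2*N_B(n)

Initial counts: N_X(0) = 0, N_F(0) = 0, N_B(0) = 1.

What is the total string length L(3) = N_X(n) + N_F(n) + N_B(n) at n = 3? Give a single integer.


Answer: 48

Derivation:
Step 0: N_X=0, N_F=0, N_B=1, L=1
Step 1: N_X=2, N_F=0, N_B=2, L=4
Step 2: N_X=8, N_F=0, N_B=6, L=14
Step 3: N_X=28, N_F=0, N_B=20, L=48


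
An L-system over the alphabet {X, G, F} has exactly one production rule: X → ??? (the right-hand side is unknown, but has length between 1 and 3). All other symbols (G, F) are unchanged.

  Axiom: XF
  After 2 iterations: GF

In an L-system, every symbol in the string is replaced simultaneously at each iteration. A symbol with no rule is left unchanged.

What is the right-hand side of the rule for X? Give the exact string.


Trying X → G:
  Step 0: XF
  Step 1: GF
  Step 2: GF
Matches the given result.

Answer: G


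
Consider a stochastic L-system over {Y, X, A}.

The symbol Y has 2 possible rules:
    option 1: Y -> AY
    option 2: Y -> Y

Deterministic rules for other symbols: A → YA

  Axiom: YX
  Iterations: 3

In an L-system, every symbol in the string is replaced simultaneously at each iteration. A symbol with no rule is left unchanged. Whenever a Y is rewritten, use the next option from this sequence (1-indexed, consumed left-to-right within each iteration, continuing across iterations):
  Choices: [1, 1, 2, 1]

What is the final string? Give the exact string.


Answer: YYAYAAYX

Derivation:
Step 0: YX
Step 1: AYX  (used choices [1])
Step 2: YAAYX  (used choices [1])
Step 3: YYAYAAYX  (used choices [2, 1])


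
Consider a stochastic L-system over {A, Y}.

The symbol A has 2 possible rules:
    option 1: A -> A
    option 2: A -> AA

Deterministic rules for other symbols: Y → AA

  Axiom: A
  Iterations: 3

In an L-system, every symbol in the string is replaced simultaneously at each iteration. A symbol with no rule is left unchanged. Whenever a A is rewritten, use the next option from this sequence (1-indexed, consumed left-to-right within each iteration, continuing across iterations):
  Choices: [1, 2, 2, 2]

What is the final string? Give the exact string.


Step 0: A
Step 1: A  (used choices [1])
Step 2: AA  (used choices [2])
Step 3: AAAA  (used choices [2, 2])

Answer: AAAA


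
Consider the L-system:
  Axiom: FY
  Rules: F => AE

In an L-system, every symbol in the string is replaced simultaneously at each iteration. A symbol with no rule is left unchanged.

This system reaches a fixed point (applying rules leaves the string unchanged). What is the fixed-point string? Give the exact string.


Step 0: FY
Step 1: AEY
Step 2: AEY  (unchanged — fixed point at step 1)

Answer: AEY


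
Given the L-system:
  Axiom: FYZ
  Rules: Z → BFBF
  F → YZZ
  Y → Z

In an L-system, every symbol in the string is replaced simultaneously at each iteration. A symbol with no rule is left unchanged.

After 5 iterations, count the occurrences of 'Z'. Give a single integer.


Answer: 66

Derivation:
Step 0: FYZ  (1 'Z')
Step 1: YZZZBFBF  (3 'Z')
Step 2: ZBFBFBFBFBFBFBYZZBYZZ  (5 'Z')
Step 3: BFBFBYZZBYZZBYZZBYZZBYZZBYZZBZBFBFBFBFBZBFBFBFBF  (14 'Z')
Step 4: BYZZBYZZBZBFBFBFBFBZBFBFBFBFBZBFBFBFBFBZBFBFBFBFBZBFBFBFBFBZBFBFBFBFBBFBFBYZZBYZZBYZZBYZZBBFBFBYZZBYZZBYZZBYZZ  (26 'Z')
Step 5: BZBFBFBFBFBZBFBFBFBFBBFBFBYZZBYZZBYZZBYZZBBFBFBYZZBYZZBYZZBYZZBBFBFBYZZBYZZBYZZBYZZBBFBFBYZZBYZZBYZZBYZZBBFBFBYZZBYZZBYZZBYZZBBFBFBYZZBYZZBYZZBYZZBBYZZBYZZBZBFBFBFBFBZBFBFBFBFBZBFBFBFBFBZBFBFBFBFBBYZZBYZZBZBFBFBFBFBZBFBFBFBFBZBFBFBFBFBZBFBFBFBF  (66 'Z')


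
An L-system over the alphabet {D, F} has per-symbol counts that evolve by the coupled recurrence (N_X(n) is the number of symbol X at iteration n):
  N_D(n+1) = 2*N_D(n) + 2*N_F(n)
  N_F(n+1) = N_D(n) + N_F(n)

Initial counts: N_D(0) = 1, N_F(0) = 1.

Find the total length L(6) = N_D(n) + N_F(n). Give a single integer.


Step 0: N_D=1, N_F=1, L=2
Step 1: N_D=4, N_F=2, L=6
Step 2: N_D=12, N_F=6, L=18
Step 3: N_D=36, N_F=18, L=54
Step 4: N_D=108, N_F=54, L=162
Step 5: N_D=324, N_F=162, L=486
Step 6: N_D=972, N_F=486, L=1458

Answer: 1458


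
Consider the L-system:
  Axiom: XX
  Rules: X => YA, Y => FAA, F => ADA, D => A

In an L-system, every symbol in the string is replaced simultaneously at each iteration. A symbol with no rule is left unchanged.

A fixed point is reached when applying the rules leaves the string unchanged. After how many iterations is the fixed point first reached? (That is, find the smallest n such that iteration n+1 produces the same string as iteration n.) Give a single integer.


Step 0: XX
Step 1: YAYA
Step 2: FAAAFAAA
Step 3: ADAAAAADAAAA
Step 4: AAAAAAAAAAAA
Step 5: AAAAAAAAAAAA  (unchanged — fixed point at step 4)

Answer: 4


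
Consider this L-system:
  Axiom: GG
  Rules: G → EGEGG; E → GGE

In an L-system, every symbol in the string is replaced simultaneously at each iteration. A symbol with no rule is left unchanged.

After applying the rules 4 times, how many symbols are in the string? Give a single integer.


Answer: 754

Derivation:
Step 0: length = 2
Step 1: length = 10
Step 2: length = 42
Step 3: length = 178
Step 4: length = 754


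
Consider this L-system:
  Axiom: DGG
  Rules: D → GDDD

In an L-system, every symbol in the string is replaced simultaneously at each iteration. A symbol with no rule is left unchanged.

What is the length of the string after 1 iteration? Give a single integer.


Step 0: length = 3
Step 1: length = 6

Answer: 6


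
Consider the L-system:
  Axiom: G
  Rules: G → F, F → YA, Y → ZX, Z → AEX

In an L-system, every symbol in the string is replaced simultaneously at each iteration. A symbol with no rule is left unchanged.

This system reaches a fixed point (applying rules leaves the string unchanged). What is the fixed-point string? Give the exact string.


Step 0: G
Step 1: F
Step 2: YA
Step 3: ZXA
Step 4: AEXXA
Step 5: AEXXA  (unchanged — fixed point at step 4)

Answer: AEXXA


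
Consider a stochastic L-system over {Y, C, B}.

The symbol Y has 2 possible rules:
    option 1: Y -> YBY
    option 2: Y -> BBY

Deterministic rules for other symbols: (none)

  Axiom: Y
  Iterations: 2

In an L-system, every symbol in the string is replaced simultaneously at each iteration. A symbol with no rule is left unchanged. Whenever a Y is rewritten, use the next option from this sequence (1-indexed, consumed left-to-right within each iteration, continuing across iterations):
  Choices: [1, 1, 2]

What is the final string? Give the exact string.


Step 0: Y
Step 1: YBY  (used choices [1])
Step 2: YBYBBBY  (used choices [1, 2])

Answer: YBYBBBY


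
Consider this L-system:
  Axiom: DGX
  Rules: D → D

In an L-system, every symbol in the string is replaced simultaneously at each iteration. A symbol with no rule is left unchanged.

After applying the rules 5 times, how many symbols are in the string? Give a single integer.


Answer: 3

Derivation:
Step 0: length = 3
Step 1: length = 3
Step 2: length = 3
Step 3: length = 3
Step 4: length = 3
Step 5: length = 3


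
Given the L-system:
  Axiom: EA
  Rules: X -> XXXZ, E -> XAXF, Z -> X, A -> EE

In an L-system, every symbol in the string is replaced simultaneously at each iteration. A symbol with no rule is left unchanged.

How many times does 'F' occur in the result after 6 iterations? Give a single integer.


Final string: XXXZXXXZXXXZXXXXZXXXZXXXZXXXXZXXXZXXXZXXXXZXXXZXXXZXXXZXXXXZXXXZXXXZXXXXZXXXZXXXZXXXXZXXXZXXXZXXXZXXXXZXXXZXXXZXXXXZXXXZXXXZXXXXZXXXZXXXZXXXZXXXXZXXXZXXXZXXXXZXXXZXXXZXXXXZXXXZXXXZXXXXZXXXZXXXZXXXZXXXXZXXXZXXXZXXXXZXXXZXXXZXXXXZXXXZXXXZXXXZXXXXZXXXZXXXZXXXXZXXXZXXXZXXXXZXXXZXXXZXXXZXXXXZXXXZXXXZXXXXZXXXZXXXZXXXXZXXXZXXXZXXXXZXXXZXXXZXXXZXXXXZXXXZXXXZXXXXZXXXZXXXZXXXXZXXXZXXXZXXXZXXXXZXXXZXXXZXXXXZXXXZXXXZXXXXZXXXZXXXZXXXZXXXXZXXXZXXXZXXXXZXXXZXXXZXXXXZXXXZXXXZXXXXZXXXZXXXZXXXZXXXXZXXXZXXXZXXXXZXXXZXXXZXXXXZXXXZEEXXXZFXXXZEEXXXZFXXXZXXXZXXXZXXXXZXXXZXXXZXXXXZXXXZXXXZXXXXZFXXXZXXXZXXXZXXXXZXXXZXXXZXXXXZXXXZXXXZXXXXZXXXZEEXXXZFXXXZEEXXXZFXXXZXXXZXXXZXXXXZXXXZXXXZXXXXZXXXZXXXZXXXXZFXXXZXXXZXXXZXXXXZXXXZXXXZXXXXZXXXZXXXZXXXXZXXXZXXXZXXXZXXXXZXXXZXXXZXXXXZXXXZXXXZXXXXZXXXZXXXZXXXZXXXXZXXXZXXXZXXXXZXXXZXXXZXXXXZXXXZXXXZXXXZXXXXZXXXZXXXZXXXXZXXXZXXXZXXXXZXXXZXXXZXXXXZXXXZXXXZXXXZXXXXZXXXZXXXZXXXXZXXXZXXXZXXXXZXXXZXXXZXXXZXXXXZXXXZXXXZXXXXZXXXZXXXZXXXXZXXXZXXXZXXXZXXXXZXXXZXXXZXXXXZXXXZXXXZXXXXZXXXZXXXZXXXXZXXXZXXXZXXXZXXXXZXXXZXXXZXXXXZXXXZXXXZXXXXZXXXZXXXZXXXZXXXXZXXXZXXXZXXXXZXXXZXXXZXXXXZXXXZXXXZXXXZXXXXZXXXZXXXZXXXXZXXXZXXXZXXXXZXXXZXXXZXXXXZFXXXZXXXZXXXZXXXXZXXXZXXXZXXXXZXXXZXXXZXXXXZXXXZXXXZXXXZXXXXZXXXZXXXZXXXXZXXXZXXXZXXXXZXXXZXXXZXXXZXXXXZXXXZXXXZXXXXZXXXZXXXZXXXXZXXXZXXXZXXXZXXXXZXXXZXXXZXXAXFXAXFXXXZXXXZXXXZXFXXXZXXXZXXXZXXAXFXAXFXXXZXXXZXXXZXFXXXZXXXZXXXZXXXXZXXXZXXXZXXXXZXXXZXXXZXXXXZXXXZXXXZXXXZXXXXZXXXZXXXZXXXXZXXXZXXXZXXXXZXXXZXXXZXXXZXXXXZXXXZXXXZXXXXZXXXZXXXZXXXXZXXXZXXXZXXXZXFXXXZXXXZXXXZXXXXZXXXZXXXZXXXXZXXXZXXXZXXXXZXXXZXXXZXXXZXXXXZXXXZXXXZXXXXZXXXZXXXZXXXXZXXXZXXXZXXXZXXXXZXXXZXXXZXXXXZXXXZXXXZXXXXZXXXZXXXZXXXZXXXXZXXXZXXXZXXAXFXAXFXXXZXXXZXXXZXFXXXZXXXZXXXZXXAXFXAXFXXXZXXXZXXXZXFXXXZXXXZXXXZXXXXZXXXZXXXZXXXXZXXXZXXXZXXXXZXXXZXXXZXXXZXXXXZXXXZXXXZXXXXZXXXZXXXZXXXXZXXXZXXXZXXXZXXXXZXXXZXXXZXXXXZXXXZXXXZXXXXZXXXZXXXZXXXZXF
Count of 'F': 21

Answer: 21


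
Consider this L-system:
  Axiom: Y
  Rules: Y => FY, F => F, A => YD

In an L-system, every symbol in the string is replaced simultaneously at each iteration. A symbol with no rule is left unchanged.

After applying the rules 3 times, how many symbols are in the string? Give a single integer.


Answer: 4

Derivation:
Step 0: length = 1
Step 1: length = 2
Step 2: length = 3
Step 3: length = 4


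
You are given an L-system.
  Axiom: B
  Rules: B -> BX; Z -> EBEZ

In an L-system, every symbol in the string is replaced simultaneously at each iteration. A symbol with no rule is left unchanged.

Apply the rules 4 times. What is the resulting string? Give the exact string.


Step 0: B
Step 1: BX
Step 2: BXX
Step 3: BXXX
Step 4: BXXXX

Answer: BXXXX


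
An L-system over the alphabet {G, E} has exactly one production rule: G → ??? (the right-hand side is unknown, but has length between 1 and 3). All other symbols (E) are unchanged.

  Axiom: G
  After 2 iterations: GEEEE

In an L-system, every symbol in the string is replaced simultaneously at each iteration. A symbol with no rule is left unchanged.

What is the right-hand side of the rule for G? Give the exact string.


Trying G → GEE:
  Step 0: G
  Step 1: GEE
  Step 2: GEEEE
Matches the given result.

Answer: GEE


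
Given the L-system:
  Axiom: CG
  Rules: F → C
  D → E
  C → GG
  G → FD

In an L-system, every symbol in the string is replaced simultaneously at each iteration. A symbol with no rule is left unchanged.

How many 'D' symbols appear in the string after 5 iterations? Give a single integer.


Step 0: CG  (0 'D')
Step 1: GGFD  (1 'D')
Step 2: FDFDCE  (2 'D')
Step 3: CECEGGE  (0 'D')
Step 4: GGEGGEFDFDE  (2 'D')
Step 5: FDFDEFDFDECECEE  (4 'D')

Answer: 4


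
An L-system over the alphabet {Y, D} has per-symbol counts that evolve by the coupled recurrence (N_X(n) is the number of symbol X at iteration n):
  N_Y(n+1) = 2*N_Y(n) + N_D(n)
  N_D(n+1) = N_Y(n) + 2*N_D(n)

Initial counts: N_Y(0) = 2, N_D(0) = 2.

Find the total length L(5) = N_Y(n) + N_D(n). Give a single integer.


Answer: 972

Derivation:
Step 0: N_Y=2, N_D=2, L=4
Step 1: N_Y=6, N_D=6, L=12
Step 2: N_Y=18, N_D=18, L=36
Step 3: N_Y=54, N_D=54, L=108
Step 4: N_Y=162, N_D=162, L=324
Step 5: N_Y=486, N_D=486, L=972


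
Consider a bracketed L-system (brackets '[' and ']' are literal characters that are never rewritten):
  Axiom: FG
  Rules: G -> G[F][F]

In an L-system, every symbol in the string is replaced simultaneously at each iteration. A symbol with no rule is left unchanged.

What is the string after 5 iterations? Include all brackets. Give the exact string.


Answer: FG[F][F][F][F][F][F][F][F][F][F]

Derivation:
Step 0: FG
Step 1: FG[F][F]
Step 2: FG[F][F][F][F]
Step 3: FG[F][F][F][F][F][F]
Step 4: FG[F][F][F][F][F][F][F][F]
Step 5: FG[F][F][F][F][F][F][F][F][F][F]


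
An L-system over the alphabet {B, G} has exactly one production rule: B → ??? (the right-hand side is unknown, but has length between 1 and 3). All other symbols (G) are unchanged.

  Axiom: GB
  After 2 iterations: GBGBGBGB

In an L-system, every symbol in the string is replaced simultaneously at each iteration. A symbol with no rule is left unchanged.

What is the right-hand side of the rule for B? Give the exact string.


Trying B → BGB:
  Step 0: GB
  Step 1: GBGB
  Step 2: GBGBGBGB
Matches the given result.

Answer: BGB


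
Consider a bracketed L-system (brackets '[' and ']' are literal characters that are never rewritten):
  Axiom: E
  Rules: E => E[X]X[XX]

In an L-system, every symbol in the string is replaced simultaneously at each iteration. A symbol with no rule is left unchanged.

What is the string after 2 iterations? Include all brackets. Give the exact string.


Step 0: E
Step 1: E[X]X[XX]
Step 2: E[X]X[XX][X]X[XX]

Answer: E[X]X[XX][X]X[XX]


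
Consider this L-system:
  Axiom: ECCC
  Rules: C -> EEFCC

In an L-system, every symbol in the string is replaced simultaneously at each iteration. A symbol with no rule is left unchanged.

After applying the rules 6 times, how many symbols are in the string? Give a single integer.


Step 0: length = 4
Step 1: length = 16
Step 2: length = 40
Step 3: length = 88
Step 4: length = 184
Step 5: length = 376
Step 6: length = 760

Answer: 760


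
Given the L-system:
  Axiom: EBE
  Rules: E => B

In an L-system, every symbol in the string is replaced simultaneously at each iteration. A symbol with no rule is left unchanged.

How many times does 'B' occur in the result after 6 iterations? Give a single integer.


Answer: 3

Derivation:
Step 0: EBE  (1 'B')
Step 1: BBB  (3 'B')
Step 2: BBB  (3 'B')
Step 3: BBB  (3 'B')
Step 4: BBB  (3 'B')
Step 5: BBB  (3 'B')
Step 6: BBB  (3 'B')


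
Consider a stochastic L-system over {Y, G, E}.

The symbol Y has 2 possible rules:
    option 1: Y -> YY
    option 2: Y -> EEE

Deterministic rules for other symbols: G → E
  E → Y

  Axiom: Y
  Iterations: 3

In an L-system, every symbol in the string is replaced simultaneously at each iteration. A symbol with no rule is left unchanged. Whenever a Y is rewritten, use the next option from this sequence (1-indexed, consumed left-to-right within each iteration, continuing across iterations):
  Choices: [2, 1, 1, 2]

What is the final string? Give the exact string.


Step 0: Y
Step 1: EEE  (used choices [2])
Step 2: YYY  (used choices [])
Step 3: YYYYEEE  (used choices [1, 1, 2])

Answer: YYYYEEE


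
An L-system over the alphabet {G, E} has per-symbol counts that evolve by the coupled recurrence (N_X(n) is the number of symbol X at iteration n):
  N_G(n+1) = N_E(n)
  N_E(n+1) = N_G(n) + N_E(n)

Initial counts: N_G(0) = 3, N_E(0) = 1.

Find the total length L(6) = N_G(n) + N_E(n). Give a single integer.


Answer: 60

Derivation:
Step 0: N_G=3, N_E=1, L=4
Step 1: N_G=1, N_E=4, L=5
Step 2: N_G=4, N_E=5, L=9
Step 3: N_G=5, N_E=9, L=14
Step 4: N_G=9, N_E=14, L=23
Step 5: N_G=14, N_E=23, L=37
Step 6: N_G=23, N_E=37, L=60


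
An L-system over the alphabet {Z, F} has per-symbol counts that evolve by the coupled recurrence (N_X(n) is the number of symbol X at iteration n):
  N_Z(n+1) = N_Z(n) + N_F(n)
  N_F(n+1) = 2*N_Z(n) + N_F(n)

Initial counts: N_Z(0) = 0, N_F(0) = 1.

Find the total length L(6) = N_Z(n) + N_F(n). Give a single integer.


Answer: 169

Derivation:
Step 0: N_Z=0, N_F=1, L=1
Step 1: N_Z=1, N_F=1, L=2
Step 2: N_Z=2, N_F=3, L=5
Step 3: N_Z=5, N_F=7, L=12
Step 4: N_Z=12, N_F=17, L=29
Step 5: N_Z=29, N_F=41, L=70
Step 6: N_Z=70, N_F=99, L=169


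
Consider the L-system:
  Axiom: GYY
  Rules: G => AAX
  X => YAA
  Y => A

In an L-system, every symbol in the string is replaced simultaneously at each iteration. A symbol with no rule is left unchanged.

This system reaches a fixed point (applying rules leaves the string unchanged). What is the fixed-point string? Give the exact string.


Answer: AAAAAAA

Derivation:
Step 0: GYY
Step 1: AAXAA
Step 2: AAYAAAA
Step 3: AAAAAAA
Step 4: AAAAAAA  (unchanged — fixed point at step 3)


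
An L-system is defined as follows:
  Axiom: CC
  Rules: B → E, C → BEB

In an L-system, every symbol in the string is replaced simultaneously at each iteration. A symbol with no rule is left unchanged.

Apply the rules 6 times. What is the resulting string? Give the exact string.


Answer: EEEEEE

Derivation:
Step 0: CC
Step 1: BEBBEB
Step 2: EEEEEE
Step 3: EEEEEE
Step 4: EEEEEE
Step 5: EEEEEE
Step 6: EEEEEE


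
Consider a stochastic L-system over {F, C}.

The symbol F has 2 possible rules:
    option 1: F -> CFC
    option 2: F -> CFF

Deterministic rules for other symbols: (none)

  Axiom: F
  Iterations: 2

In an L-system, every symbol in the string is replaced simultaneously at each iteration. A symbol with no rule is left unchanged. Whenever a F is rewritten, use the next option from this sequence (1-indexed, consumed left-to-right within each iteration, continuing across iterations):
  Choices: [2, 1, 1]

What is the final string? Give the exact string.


Step 0: F
Step 1: CFF  (used choices [2])
Step 2: CCFCCFC  (used choices [1, 1])

Answer: CCFCCFC


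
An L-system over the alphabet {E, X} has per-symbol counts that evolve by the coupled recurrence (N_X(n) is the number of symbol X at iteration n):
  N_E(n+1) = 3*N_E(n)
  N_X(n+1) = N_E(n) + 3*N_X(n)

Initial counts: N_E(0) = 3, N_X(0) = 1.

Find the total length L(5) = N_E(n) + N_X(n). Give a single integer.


Answer: 2187

Derivation:
Step 0: N_E=3, N_X=1, L=4
Step 1: N_E=9, N_X=6, L=15
Step 2: N_E=27, N_X=27, L=54
Step 3: N_E=81, N_X=108, L=189
Step 4: N_E=243, N_X=405, L=648
Step 5: N_E=729, N_X=1458, L=2187


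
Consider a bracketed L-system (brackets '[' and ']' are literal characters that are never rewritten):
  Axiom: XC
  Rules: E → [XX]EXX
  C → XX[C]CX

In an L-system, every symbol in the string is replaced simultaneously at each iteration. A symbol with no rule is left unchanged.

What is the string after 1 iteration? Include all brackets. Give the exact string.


Step 0: XC
Step 1: XXX[C]CX

Answer: XXX[C]CX


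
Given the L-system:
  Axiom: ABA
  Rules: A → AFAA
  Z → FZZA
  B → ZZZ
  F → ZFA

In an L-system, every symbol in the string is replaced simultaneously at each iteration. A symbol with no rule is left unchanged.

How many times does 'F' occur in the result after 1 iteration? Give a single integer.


Answer: 2

Derivation:
Step 0: ABA  (0 'F')
Step 1: AFAAZZZAFAA  (2 'F')


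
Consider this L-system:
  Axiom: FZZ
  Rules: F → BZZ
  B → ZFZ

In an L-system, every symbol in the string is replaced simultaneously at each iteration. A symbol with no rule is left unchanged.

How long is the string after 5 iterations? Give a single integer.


Answer: 13

Derivation:
Step 0: length = 3
Step 1: length = 5
Step 2: length = 7
Step 3: length = 9
Step 4: length = 11
Step 5: length = 13


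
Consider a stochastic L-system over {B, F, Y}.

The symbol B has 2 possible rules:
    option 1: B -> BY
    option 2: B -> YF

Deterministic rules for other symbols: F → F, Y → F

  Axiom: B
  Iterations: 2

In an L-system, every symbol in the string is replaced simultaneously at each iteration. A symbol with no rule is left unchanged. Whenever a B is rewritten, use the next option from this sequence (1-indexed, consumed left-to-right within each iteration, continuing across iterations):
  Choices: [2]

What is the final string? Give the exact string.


Answer: FF

Derivation:
Step 0: B
Step 1: YF  (used choices [2])
Step 2: FF  (used choices [])


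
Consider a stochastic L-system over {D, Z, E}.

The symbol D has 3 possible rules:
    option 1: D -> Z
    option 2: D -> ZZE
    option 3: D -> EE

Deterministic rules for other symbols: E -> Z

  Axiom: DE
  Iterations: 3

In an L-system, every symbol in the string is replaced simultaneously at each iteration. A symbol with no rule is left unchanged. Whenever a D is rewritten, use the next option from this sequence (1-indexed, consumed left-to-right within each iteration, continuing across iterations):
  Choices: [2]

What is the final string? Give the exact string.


Answer: ZZZZ

Derivation:
Step 0: DE
Step 1: ZZEZ  (used choices [2])
Step 2: ZZZZ  (used choices [])
Step 3: ZZZZ  (used choices [])


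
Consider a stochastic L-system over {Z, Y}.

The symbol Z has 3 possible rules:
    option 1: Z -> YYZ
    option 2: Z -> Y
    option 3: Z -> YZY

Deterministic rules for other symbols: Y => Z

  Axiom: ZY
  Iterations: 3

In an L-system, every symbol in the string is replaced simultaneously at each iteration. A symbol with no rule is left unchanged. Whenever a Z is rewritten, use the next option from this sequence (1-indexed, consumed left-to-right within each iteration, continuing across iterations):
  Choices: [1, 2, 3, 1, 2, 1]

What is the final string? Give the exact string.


Step 0: ZY
Step 1: YYZZ  (used choices [1])
Step 2: ZZYYZY  (used choices [2, 3])
Step 3: YYZYZZYYZZ  (used choices [1, 2, 1])

Answer: YYZYZZYYZZ


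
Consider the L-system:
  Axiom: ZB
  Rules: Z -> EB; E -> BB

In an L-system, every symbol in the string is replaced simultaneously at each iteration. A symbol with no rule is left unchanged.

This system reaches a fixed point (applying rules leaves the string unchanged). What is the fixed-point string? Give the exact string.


Step 0: ZB
Step 1: EBB
Step 2: BBBB
Step 3: BBBB  (unchanged — fixed point at step 2)

Answer: BBBB


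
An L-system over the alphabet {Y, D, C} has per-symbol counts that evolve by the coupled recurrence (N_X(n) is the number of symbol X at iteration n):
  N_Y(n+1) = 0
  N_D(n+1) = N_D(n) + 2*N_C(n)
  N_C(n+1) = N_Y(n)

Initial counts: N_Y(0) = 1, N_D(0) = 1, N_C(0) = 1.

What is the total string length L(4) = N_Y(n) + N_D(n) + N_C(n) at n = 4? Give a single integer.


Answer: 5

Derivation:
Step 0: N_Y=1, N_D=1, N_C=1, L=3
Step 1: N_Y=0, N_D=3, N_C=1, L=4
Step 2: N_Y=0, N_D=5, N_C=0, L=5
Step 3: N_Y=0, N_D=5, N_C=0, L=5
Step 4: N_Y=0, N_D=5, N_C=0, L=5


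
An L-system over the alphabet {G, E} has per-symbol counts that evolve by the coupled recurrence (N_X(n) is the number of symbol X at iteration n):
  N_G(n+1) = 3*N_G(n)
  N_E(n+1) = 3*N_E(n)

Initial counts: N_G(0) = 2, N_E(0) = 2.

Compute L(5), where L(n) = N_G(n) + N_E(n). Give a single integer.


Step 0: N_G=2, N_E=2, L=4
Step 1: N_G=6, N_E=6, L=12
Step 2: N_G=18, N_E=18, L=36
Step 3: N_G=54, N_E=54, L=108
Step 4: N_G=162, N_E=162, L=324
Step 5: N_G=486, N_E=486, L=972

Answer: 972


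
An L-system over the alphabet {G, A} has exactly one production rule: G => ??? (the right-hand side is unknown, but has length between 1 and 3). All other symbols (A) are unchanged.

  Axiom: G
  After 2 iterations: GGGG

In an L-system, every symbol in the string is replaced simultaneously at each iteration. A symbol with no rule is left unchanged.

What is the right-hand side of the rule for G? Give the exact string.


Trying G => GG:
  Step 0: G
  Step 1: GG
  Step 2: GGGG
Matches the given result.

Answer: GG


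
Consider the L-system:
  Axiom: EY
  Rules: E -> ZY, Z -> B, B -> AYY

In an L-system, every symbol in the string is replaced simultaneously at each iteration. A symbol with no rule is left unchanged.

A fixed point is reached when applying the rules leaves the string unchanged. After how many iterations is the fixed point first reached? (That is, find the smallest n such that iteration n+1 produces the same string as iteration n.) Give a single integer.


Answer: 3

Derivation:
Step 0: EY
Step 1: ZYY
Step 2: BYY
Step 3: AYYYY
Step 4: AYYYY  (unchanged — fixed point at step 3)


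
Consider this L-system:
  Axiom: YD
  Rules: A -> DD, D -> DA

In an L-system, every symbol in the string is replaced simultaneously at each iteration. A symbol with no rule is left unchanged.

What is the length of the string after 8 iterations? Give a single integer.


Step 0: length = 2
Step 1: length = 3
Step 2: length = 5
Step 3: length = 9
Step 4: length = 17
Step 5: length = 33
Step 6: length = 65
Step 7: length = 129
Step 8: length = 257

Answer: 257


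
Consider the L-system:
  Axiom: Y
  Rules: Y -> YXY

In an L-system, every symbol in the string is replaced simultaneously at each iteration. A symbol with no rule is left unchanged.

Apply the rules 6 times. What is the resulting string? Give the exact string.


Step 0: Y
Step 1: YXY
Step 2: YXYXYXY
Step 3: YXYXYXYXYXYXYXY
Step 4: YXYXYXYXYXYXYXYXYXYXYXYXYXYXYXY
Step 5: YXYXYXYXYXYXYXYXYXYXYXYXYXYXYXYXYXYXYXYXYXYXYXYXYXYXYXYXYXYXYXY
Step 6: YXYXYXYXYXYXYXYXYXYXYXYXYXYXYXYXYXYXYXYXYXYXYXYXYXYXYXYXYXYXYXYXYXYXYXYXYXYXYXYXYXYXYXYXYXYXYXYXYXYXYXYXYXYXYXYXYXYXYXYXYXYXYXY

Answer: YXYXYXYXYXYXYXYXYXYXYXYXYXYXYXYXYXYXYXYXYXYXYXYXYXYXYXYXYXYXYXYXYXYXYXYXYXYXYXYXYXYXYXYXYXYXYXYXYXYXYXYXYXYXYXYXYXYXYXYXYXYXYXY


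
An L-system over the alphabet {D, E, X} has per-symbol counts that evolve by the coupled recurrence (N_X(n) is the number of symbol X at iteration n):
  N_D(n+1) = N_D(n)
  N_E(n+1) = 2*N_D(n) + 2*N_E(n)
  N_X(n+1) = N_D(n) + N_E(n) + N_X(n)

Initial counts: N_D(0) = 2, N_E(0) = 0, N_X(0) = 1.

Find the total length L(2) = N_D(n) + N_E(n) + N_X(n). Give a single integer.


Answer: 23

Derivation:
Step 0: N_D=2, N_E=0, N_X=1, L=3
Step 1: N_D=2, N_E=4, N_X=3, L=9
Step 2: N_D=2, N_E=12, N_X=9, L=23


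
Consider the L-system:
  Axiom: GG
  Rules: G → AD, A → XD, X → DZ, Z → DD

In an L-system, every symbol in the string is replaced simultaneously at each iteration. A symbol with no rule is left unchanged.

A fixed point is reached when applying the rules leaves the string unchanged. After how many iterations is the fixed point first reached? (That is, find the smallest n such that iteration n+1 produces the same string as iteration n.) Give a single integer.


Step 0: GG
Step 1: ADAD
Step 2: XDDXDD
Step 3: DZDDDZDD
Step 4: DDDDDDDDDD
Step 5: DDDDDDDDDD  (unchanged — fixed point at step 4)

Answer: 4


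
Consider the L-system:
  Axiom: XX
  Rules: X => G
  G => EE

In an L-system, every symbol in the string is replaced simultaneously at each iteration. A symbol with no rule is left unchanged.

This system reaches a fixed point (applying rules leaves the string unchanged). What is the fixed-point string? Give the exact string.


Step 0: XX
Step 1: GG
Step 2: EEEE
Step 3: EEEE  (unchanged — fixed point at step 2)

Answer: EEEE


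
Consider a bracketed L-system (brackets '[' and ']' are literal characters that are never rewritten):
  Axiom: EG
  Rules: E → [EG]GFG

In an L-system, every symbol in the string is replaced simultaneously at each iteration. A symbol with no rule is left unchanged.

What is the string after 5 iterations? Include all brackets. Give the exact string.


Step 0: EG
Step 1: [EG]GFGG
Step 2: [[EG]GFGG]GFGG
Step 3: [[[EG]GFGG]GFGG]GFGG
Step 4: [[[[EG]GFGG]GFGG]GFGG]GFGG
Step 5: [[[[[EG]GFGG]GFGG]GFGG]GFGG]GFGG

Answer: [[[[[EG]GFGG]GFGG]GFGG]GFGG]GFGG


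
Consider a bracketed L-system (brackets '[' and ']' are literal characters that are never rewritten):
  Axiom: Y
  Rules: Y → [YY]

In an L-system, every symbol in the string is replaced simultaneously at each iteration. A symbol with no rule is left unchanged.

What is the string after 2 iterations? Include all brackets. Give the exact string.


Step 0: Y
Step 1: [YY]
Step 2: [[YY][YY]]

Answer: [[YY][YY]]


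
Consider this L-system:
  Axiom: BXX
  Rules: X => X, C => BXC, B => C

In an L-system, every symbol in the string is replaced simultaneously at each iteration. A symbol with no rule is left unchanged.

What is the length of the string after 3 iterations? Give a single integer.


Answer: 7

Derivation:
Step 0: length = 3
Step 1: length = 3
Step 2: length = 5
Step 3: length = 7


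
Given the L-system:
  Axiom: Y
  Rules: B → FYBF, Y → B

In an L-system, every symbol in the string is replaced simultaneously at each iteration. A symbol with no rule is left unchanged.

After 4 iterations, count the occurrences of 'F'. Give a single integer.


Answer: 8

Derivation:
Step 0: Y  (0 'F')
Step 1: B  (0 'F')
Step 2: FYBF  (2 'F')
Step 3: FBFYBFF  (4 'F')
Step 4: FFYBFFBFYBFFF  (8 'F')


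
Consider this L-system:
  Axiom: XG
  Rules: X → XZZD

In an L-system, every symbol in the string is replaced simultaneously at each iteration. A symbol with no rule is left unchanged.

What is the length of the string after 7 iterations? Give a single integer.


Step 0: length = 2
Step 1: length = 5
Step 2: length = 8
Step 3: length = 11
Step 4: length = 14
Step 5: length = 17
Step 6: length = 20
Step 7: length = 23

Answer: 23


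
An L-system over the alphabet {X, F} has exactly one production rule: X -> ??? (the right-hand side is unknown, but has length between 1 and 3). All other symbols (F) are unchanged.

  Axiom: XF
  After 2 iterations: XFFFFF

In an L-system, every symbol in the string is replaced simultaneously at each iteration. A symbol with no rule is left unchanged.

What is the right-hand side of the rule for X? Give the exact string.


Answer: XFF

Derivation:
Trying X -> XFF:
  Step 0: XF
  Step 1: XFFF
  Step 2: XFFFFF
Matches the given result.


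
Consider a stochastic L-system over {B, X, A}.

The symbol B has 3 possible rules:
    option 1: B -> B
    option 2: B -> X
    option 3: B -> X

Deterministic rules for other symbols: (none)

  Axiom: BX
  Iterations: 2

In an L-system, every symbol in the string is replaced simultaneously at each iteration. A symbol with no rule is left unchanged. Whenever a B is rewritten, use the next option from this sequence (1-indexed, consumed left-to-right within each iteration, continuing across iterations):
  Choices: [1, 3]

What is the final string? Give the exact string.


Answer: XX

Derivation:
Step 0: BX
Step 1: BX  (used choices [1])
Step 2: XX  (used choices [3])


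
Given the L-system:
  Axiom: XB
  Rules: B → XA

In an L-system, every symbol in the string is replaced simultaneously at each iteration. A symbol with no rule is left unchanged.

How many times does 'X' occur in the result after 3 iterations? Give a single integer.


Step 0: XB  (1 'X')
Step 1: XXA  (2 'X')
Step 2: XXA  (2 'X')
Step 3: XXA  (2 'X')

Answer: 2


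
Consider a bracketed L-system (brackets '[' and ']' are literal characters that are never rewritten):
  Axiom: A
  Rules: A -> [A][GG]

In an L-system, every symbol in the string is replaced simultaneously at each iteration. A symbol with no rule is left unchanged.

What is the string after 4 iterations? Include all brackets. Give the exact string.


Answer: [[[[A][GG]][GG]][GG]][GG]

Derivation:
Step 0: A
Step 1: [A][GG]
Step 2: [[A][GG]][GG]
Step 3: [[[A][GG]][GG]][GG]
Step 4: [[[[A][GG]][GG]][GG]][GG]


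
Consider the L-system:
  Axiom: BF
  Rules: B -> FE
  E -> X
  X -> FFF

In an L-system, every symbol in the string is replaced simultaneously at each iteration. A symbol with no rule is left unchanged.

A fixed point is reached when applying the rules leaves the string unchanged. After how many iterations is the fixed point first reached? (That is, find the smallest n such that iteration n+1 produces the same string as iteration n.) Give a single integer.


Answer: 3

Derivation:
Step 0: BF
Step 1: FEF
Step 2: FXF
Step 3: FFFFF
Step 4: FFFFF  (unchanged — fixed point at step 3)


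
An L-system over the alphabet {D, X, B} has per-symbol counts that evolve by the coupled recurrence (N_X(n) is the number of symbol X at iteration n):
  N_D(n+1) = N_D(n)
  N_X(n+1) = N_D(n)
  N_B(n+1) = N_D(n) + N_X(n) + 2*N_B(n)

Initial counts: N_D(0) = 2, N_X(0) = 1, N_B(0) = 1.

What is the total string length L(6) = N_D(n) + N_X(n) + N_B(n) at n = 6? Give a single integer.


Answer: 288

Derivation:
Step 0: N_D=2, N_X=1, N_B=1, L=4
Step 1: N_D=2, N_X=2, N_B=5, L=9
Step 2: N_D=2, N_X=2, N_B=14, L=18
Step 3: N_D=2, N_X=2, N_B=32, L=36
Step 4: N_D=2, N_X=2, N_B=68, L=72
Step 5: N_D=2, N_X=2, N_B=140, L=144
Step 6: N_D=2, N_X=2, N_B=284, L=288


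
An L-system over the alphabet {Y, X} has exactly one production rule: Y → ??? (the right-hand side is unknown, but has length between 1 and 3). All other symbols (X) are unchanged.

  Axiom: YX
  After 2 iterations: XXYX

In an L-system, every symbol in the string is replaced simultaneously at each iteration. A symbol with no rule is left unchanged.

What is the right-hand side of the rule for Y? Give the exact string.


Answer: XY

Derivation:
Trying Y → XY:
  Step 0: YX
  Step 1: XYX
  Step 2: XXYX
Matches the given result.


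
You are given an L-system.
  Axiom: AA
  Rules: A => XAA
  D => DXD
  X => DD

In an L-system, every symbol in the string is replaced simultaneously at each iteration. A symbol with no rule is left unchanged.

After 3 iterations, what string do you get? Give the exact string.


Step 0: AA
Step 1: XAAXAA
Step 2: DDXAAXAADDXAAXAA
Step 3: DXDDXDDDXAAXAADDXAAXAADXDDXDDDXAAXAADDXAAXAA

Answer: DXDDXDDDXAAXAADDXAAXAADXDDXDDDXAAXAADDXAAXAA


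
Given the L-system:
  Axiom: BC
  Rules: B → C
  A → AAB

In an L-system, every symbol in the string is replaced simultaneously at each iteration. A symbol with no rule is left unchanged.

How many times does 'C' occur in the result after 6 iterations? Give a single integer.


Answer: 2

Derivation:
Step 0: BC  (1 'C')
Step 1: CC  (2 'C')
Step 2: CC  (2 'C')
Step 3: CC  (2 'C')
Step 4: CC  (2 'C')
Step 5: CC  (2 'C')
Step 6: CC  (2 'C')


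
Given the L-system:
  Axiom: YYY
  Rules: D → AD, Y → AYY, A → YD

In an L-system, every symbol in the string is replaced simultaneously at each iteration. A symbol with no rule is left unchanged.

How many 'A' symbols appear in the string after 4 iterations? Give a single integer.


Answer: 45

Derivation:
Step 0: YYY  (0 'A')
Step 1: AYYAYYAYY  (3 'A')
Step 2: YDAYYAYYYDAYYAYYYDAYYAYY  (6 'A')
Step 3: AYYADYDAYYAYYYDAYYAYYAYYADYDAYYAYYYDAYYAYYAYYADYDAYYAYYYDAYYAYY  (18 'A')
Step 4: YDAYYAYYYDADAYYADYDAYYAYYYDAYYAYYAYYADYDAYYAYYYDAYYAYYYDAYYAYYYDADAYYADYDAYYAYYYDAYYAYYAYYADYDAYYAYYYDAYYAYYYDAYYAYYYDADAYYADYDAYYAYYYDAYYAYYAYYADYDAYYAYYYDAYYAYY  (45 'A')


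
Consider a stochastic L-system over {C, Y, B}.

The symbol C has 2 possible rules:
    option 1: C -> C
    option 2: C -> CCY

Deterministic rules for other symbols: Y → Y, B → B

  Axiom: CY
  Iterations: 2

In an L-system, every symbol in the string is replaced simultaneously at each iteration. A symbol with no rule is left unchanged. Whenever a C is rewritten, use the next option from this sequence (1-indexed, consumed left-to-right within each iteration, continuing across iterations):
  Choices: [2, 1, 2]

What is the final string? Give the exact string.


Step 0: CY
Step 1: CCYY  (used choices [2])
Step 2: CCCYYY  (used choices [1, 2])

Answer: CCCYYY


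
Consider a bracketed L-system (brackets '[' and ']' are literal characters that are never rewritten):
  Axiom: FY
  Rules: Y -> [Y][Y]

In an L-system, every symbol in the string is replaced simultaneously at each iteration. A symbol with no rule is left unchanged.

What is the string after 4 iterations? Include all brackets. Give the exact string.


Step 0: FY
Step 1: F[Y][Y]
Step 2: F[[Y][Y]][[Y][Y]]
Step 3: F[[[Y][Y]][[Y][Y]]][[[Y][Y]][[Y][Y]]]
Step 4: F[[[[Y][Y]][[Y][Y]]][[[Y][Y]][[Y][Y]]]][[[[Y][Y]][[Y][Y]]][[[Y][Y]][[Y][Y]]]]

Answer: F[[[[Y][Y]][[Y][Y]]][[[Y][Y]][[Y][Y]]]][[[[Y][Y]][[Y][Y]]][[[Y][Y]][[Y][Y]]]]


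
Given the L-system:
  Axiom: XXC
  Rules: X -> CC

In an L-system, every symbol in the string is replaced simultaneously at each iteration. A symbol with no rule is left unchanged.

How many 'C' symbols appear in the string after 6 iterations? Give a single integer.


Step 0: XXC  (1 'C')
Step 1: CCCCC  (5 'C')
Step 2: CCCCC  (5 'C')
Step 3: CCCCC  (5 'C')
Step 4: CCCCC  (5 'C')
Step 5: CCCCC  (5 'C')
Step 6: CCCCC  (5 'C')

Answer: 5


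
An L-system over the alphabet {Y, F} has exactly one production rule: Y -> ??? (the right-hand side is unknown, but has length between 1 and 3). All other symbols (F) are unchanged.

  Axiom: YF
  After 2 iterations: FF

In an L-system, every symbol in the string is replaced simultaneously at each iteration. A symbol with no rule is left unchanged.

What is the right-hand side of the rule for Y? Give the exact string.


Answer: F

Derivation:
Trying Y -> F:
  Step 0: YF
  Step 1: FF
  Step 2: FF
Matches the given result.


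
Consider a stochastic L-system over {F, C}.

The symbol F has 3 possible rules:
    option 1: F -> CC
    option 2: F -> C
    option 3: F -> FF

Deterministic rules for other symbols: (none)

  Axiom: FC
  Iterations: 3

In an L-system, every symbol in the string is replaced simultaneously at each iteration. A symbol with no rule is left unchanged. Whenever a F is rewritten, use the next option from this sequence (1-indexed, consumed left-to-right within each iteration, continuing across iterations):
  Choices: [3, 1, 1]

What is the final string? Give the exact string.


Step 0: FC
Step 1: FFC  (used choices [3])
Step 2: CCCCC  (used choices [1, 1])
Step 3: CCCCC  (used choices [])

Answer: CCCCC


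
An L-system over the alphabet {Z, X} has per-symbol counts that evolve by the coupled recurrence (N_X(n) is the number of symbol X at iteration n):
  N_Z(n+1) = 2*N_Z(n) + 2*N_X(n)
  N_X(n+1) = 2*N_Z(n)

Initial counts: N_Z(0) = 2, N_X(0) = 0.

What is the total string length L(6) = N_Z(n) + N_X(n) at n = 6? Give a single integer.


Step 0: N_Z=2, N_X=0, L=2
Step 1: N_Z=4, N_X=4, L=8
Step 2: N_Z=16, N_X=8, L=24
Step 3: N_Z=48, N_X=32, L=80
Step 4: N_Z=160, N_X=96, L=256
Step 5: N_Z=512, N_X=320, L=832
Step 6: N_Z=1664, N_X=1024, L=2688

Answer: 2688


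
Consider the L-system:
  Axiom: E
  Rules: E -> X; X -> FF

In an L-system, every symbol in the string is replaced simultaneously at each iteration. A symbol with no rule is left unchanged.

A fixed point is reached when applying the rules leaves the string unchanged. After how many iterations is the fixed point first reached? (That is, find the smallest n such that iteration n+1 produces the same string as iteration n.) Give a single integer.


Step 0: E
Step 1: X
Step 2: FF
Step 3: FF  (unchanged — fixed point at step 2)

Answer: 2


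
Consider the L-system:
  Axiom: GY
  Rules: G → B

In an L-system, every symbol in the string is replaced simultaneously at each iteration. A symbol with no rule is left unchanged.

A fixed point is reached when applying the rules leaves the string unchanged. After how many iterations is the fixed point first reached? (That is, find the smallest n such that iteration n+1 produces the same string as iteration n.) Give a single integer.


Step 0: GY
Step 1: BY
Step 2: BY  (unchanged — fixed point at step 1)

Answer: 1
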